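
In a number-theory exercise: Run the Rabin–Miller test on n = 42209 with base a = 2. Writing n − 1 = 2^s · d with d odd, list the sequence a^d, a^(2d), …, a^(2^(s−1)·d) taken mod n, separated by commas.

5623, 3588, 42208, 1, 1

n − 1 = 42208 = 2^5 · 1319, so s = 5 and d = 1319.
x_0 = 2^1319 mod 42209 = 5623.
x_1 = 5623^2 mod 42209 = 3588.
x_2 = 3588^2 mod 42209 = 42208.
x_3 = 42208^2 mod 42209 = 1.
x_4 = 1^2 mod 42209 = 1.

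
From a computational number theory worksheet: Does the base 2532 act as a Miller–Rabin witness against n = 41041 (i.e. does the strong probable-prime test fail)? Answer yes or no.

n − 1 = 41040 = 2^4 · 2565, so s = 4 and d = 2565.
x_0 = 2532^2565 mod 41041 = 41040.
x_0 = 41040 ≡ −1, so 2532 is not a witness.

no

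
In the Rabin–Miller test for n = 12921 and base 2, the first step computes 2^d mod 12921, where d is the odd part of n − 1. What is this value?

11477

n − 1 = 12920 = 2^3 · 1615, so s = 3 and d = 1615.
2^1615 mod 12921 = 11477.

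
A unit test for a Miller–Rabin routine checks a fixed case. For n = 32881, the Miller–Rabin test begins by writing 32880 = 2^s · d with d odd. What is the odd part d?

Halving: 32880 → 16440 → 8220 → 4110 → 2055; 2055 is odd.
So 32880 = 2^4 · 2055.

2055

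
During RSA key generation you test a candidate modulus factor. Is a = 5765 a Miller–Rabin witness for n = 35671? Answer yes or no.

n − 1 = 35670 = 2^1 · 17835, so s = 1 and d = 17835.
x_0 = 5765^17835 mod 35671 = 1.
x_0 = 1, so 5765 is not a witness.

no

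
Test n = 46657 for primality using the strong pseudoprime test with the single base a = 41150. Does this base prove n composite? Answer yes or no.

no

n − 1 = 46656 = 2^6 · 729, so s = 6 and d = 729.
x_0 = 41150^729 mod 46657 = 41150.
x_0 is neither 1 nor 46656, so continue squaring.
x_1 = 41150^2 mod 46657 = 46656.
x_1 ≡ −1, so 41150 is not a witness.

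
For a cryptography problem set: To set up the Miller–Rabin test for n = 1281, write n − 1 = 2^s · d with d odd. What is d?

5

Halving: 1280 → 640 → 320 → 160 → 80 → 40 → 20 → 10 → 5; 5 is odd.
So 1280 = 2^8 · 5.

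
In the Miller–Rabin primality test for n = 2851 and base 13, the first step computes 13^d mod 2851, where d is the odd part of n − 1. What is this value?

n − 1 = 2850 = 2^1 · 1425, so s = 1 and d = 1425.
13^1425 mod 2851 = 1.

1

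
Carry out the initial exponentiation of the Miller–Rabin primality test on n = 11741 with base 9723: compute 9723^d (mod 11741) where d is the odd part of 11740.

n − 1 = 11740 = 2^2 · 2935, so s = 2 and d = 2935.
9723^2935 mod 11741 = 5257.

5257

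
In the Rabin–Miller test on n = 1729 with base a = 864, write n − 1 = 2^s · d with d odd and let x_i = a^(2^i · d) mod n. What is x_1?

n − 1 = 1728 = 2^6 · 27, so s = 6 and d = 27.
x_0 = 864^27 mod 1729 = 1217.
x_1 = 1217^2 mod 1729 = 1065.

1065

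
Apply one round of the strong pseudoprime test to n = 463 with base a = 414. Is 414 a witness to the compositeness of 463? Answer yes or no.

no

n − 1 = 462 = 2^1 · 231, so s = 1 and d = 231.
x_0 = 414^231 mod 463 = 462.
x_0 = 462 ≡ −1, so 414 is not a witness.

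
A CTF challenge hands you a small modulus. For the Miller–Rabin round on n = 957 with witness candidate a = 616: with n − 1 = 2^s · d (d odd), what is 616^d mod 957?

616

n − 1 = 956 = 2^2 · 239, so s = 2 and d = 239.
Repeated squaring mod 957: 616^1 ≡ 616, 616^2 ≡ 484, 616^4 ≡ 748, 616^8 ≡ 616, 616^16 ≡ 484, 616^32 ≡ 748, 616^64 ≡ 616, 616^128 ≡ 484.
239 = 128 + 64 + 32 + 8 + 4 + 2 + 1, so 616^239 ≡ 484·616·748·616·748·484·616 ≡ 616 (mod 957).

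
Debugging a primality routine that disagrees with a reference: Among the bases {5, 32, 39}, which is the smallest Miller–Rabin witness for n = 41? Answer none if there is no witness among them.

n − 1 = 40 = 2^3 · 5, so s = 3 and d = 5.
Base 5: x_0 = 5^5 mod 41 = 9. x_0 is neither 1 nor 40, so continue squaring. x_1 = 9^2 mod 41 = 40. x_1 ≡ −1, so 5 is not a witness.
Base 32: x_0 = 32^5 mod 41 = 32. x_0 is neither 1 nor 40, so continue squaring. x_1 = 32^2 mod 41 = 40. x_1 ≡ −1, so 32 is not a witness.
Base 39: x_0 = 39^5 mod 41 = 9. x_0 is neither 1 nor 40, so continue squaring. x_1 = 9^2 mod 41 = 40. x_1 ≡ −1, so 39 is not a witness.
No listed base is a witness for 41.

none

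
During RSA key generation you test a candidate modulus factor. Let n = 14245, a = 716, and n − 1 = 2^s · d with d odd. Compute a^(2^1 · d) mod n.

7316

n − 1 = 14244 = 2^2 · 3561, so s = 2 and d = 3561.
Repeated squaring mod 14245: 716^1 ≡ 716, 716^2 ≡ 14081, 716^4 ≡ 12651, 716^8 ≡ 5226, 716^16 ≡ 3411, 716^32 ≡ 11001, 716^64 ≡ 10726, 716^128 ≡ 4456, 716^256 ≡ 12651, 716^512 ≡ 5226, 716^1024 ≡ 3411, 716^2048 ≡ 11001.
3561 = 2048 + 1024 + 256 + 128 + 64 + 32 + 8 + 1, so 716^3561 ≡ 11001·3411·12651·4456·10726·11001·5226·716 ≡ 13476 (mod 14245).
x_0 = 13476.
x_1 = 13476^2 mod 14245 = 7316.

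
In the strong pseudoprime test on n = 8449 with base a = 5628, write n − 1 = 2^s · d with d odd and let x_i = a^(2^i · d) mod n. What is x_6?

3843

n − 1 = 8448 = 2^8 · 33, so s = 8 and d = 33.
Repeated squaring mod 8449: 5628^1 ≡ 5628, 5628^2 ≡ 7532, 5628^4 ≡ 4438, 5628^8 ≡ 1225, 5628^16 ≡ 5152, 5628^32 ≡ 4795.
33 = 32 + 1, so 5628^33 ≡ 4795·5628 ≡ 154 (mod 8449).
x_0 = 154.
x_1 = 154^2 mod 8449 = 6818.
x_2 = 6818^2 mod 8449 = 7175.
x_3 = 7175^2 mod 8449 = 868.
x_4 = 868^2 mod 8449 = 1463.
x_5 = 1463^2 mod 8449 = 2772.
x_6 = 2772^2 mod 8449 = 3843.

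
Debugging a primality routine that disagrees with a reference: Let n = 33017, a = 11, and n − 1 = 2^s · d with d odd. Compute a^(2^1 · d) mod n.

n − 1 = 33016 = 2^3 · 4127, so s = 3 and d = 4127.
Repeated squaring mod 33017: 11^1 ≡ 11, 11^2 ≡ 121, 11^4 ≡ 14641, 11^8 ≡ 12517, 11^16 ≡ 9624, 11^32 ≡ 8691, 11^64 ≡ 23602, 11^128 ≡ 24597, 11^256 ≡ 8901, 11^512 ≡ 20018, 11^1024 ≡ 26012, 11^2048 ≡ 6763, 11^4096 ≡ 9624.
4127 = 4096 + 16 + 8 + 4 + 2 + 1, so 11^4127 ≡ 9624·9624·12517·14641·121·11 ≡ 15928 (mod 33017).
x_0 = 15928.
x_1 = 15928^2 mod 33017 = 31573.

31573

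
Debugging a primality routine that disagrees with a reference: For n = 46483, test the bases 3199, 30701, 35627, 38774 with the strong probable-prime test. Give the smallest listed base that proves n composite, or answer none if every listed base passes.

3199

n − 1 = 46482 = 2^1 · 23241, so s = 1 and d = 23241.
Base 3199: x_0 = 3199^23241 mod 46483 = 16313. x_0 ∉ {1, 46482} and s = 1, so 3199 is a Miller–Rabin witness and 46483 is composite.
Base 30701: x_0 = 30701^23241 mod 46483 = 42698. x_0 ∉ {1, 46482} and s = 1, so 30701 is a Miller–Rabin witness and 46483 is composite.
Base 35627: x_0 = 35627^23241 mod 46483 = 33465. x_0 ∉ {1, 46482} and s = 1, so 35627 is a Miller–Rabin witness and 46483 is composite.
Base 38774: x_0 = 38774^23241 mod 46483 = 15650. x_0 ∉ {1, 46482} and s = 1, so 38774 is a Miller–Rabin witness and 46483 is composite.
The smallest witness among the given bases is 3199.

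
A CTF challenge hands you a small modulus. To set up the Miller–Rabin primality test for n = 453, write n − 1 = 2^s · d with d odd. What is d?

113

Halving: 452 → 226 → 113; 113 is odd.
So 452 = 2^2 · 113.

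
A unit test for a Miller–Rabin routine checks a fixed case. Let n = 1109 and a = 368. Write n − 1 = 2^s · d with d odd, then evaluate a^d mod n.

354

n − 1 = 1108 = 2^2 · 277, so s = 2 and d = 277.
By repeated squaring, 368^277 ≡ 354 (mod 1109).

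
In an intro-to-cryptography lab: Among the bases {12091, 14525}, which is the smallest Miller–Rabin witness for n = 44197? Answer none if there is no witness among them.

12091

n − 1 = 44196 = 2^2 · 11049, so s = 2 and d = 11049.
Base 12091: x_0 = 12091^11049 mod 44197 = 43068. x_0 is neither 1 nor 44196, so continue squaring. x_1 = 43068^2 mod 44197 = 37125. Reached i = s−1 = 1 without hitting −1: 12091 is a Miller–Rabin witness and 44197 is composite.
Base 14525: x_0 = 14525^11049 mod 44197 = 143. x_0 is neither 1 nor 44196, so continue squaring. x_1 = 143^2 mod 44197 = 20449. Reached i = s−1 = 1 without hitting −1: 14525 is a Miller–Rabin witness and 44197 is composite.
The smallest witness among the given bases is 12091.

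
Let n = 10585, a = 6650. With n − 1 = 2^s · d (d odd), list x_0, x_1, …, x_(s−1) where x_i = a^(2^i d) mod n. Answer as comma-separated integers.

n − 1 = 10584 = 2^3 · 1323, so s = 3 and d = 1323.
x_0 = 6650^1323 mod 10585 = 9395.
x_1 = 9395^2 mod 10585 = 8295.
x_2 = 8295^2 mod 10585 = 4525.

9395, 8295, 4525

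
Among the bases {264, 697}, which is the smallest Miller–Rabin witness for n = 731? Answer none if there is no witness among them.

n − 1 = 730 = 2^1 · 365, so s = 1 and d = 365.
Base 264: x_0 = 264^365 mod 731 = 552. x_0 ∉ {1, 730} and s = 1, so 264 is a Miller–Rabin witness and 731 is composite.
Base 697: x_0 = 697^365 mod 731 = 238. x_0 ∉ {1, 730} and s = 1, so 697 is a Miller–Rabin witness and 731 is composite.
The smallest witness among the given bases is 264.

264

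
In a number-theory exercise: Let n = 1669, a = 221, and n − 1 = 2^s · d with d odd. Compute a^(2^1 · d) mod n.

1

n − 1 = 1668 = 2^2 · 417, so s = 2 and d = 417.
x_0 = 221^417 mod 1669 = 1.
x_1 = 1^2 mod 1669 = 1.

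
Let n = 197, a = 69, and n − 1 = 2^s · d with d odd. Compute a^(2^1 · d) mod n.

196

n − 1 = 196 = 2^2 · 49, so s = 2 and d = 49.
x_0 = 69^49 mod 197 = 183.
x_1 = 183^2 mod 197 = 196.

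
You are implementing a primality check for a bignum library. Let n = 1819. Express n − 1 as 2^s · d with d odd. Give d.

909

Halving: 1818 → 909; 909 is odd.
So 1818 = 2^1 · 909.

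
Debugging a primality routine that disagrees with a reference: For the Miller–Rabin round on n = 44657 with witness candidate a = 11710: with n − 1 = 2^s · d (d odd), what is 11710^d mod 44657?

9784

n − 1 = 44656 = 2^4 · 2791, so s = 4 and d = 2791.
Repeated squaring mod 44657: 11710^1 ≡ 11710, 11710^2 ≡ 27110, 11710^4 ≡ 31851, 11710^8 ≡ 13132, 11710^16 ≡ 28747, 11710^32 ≡ 12224, 11710^64 ≡ 3854, 11710^128 ≡ 27192, 11710^256 ≡ 18915, 11710^512 ≡ 29998, 11710^1024 ≡ 41454, 11710^2048 ≡ 32756.
2791 = 2048 + 512 + 128 + 64 + 32 + 4 + 2 + 1, so 11710^2791 ≡ 32756·29998·27192·3854·12224·31851·27110·11710 ≡ 9784 (mod 44657).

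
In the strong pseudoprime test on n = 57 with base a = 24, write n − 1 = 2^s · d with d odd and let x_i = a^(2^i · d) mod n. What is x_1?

n − 1 = 56 = 2^3 · 7, so s = 3 and d = 7.
Repeated squaring mod 57: 24^1 ≡ 24, 24^2 ≡ 6, 24^4 ≡ 36.
7 = 4 + 2 + 1, so 24^7 ≡ 36·6·24 ≡ 54 (mod 57).
x_0 = 54.
x_1 = 54^2 mod 57 = 9.

9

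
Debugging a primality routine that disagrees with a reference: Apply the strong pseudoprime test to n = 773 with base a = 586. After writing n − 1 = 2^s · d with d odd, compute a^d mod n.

n − 1 = 772 = 2^2 · 193, so s = 2 and d = 193.
586^193 mod 773 = 1.

1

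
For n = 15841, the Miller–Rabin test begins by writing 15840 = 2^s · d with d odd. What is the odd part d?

Halving: 15840 → 7920 → 3960 → 1980 → 990 → 495; 495 is odd.
So 15840 = 2^5 · 495.

495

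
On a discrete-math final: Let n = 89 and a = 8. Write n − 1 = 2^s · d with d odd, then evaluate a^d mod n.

n − 1 = 88 = 2^3 · 11, so s = 3 and d = 11.
8^11 mod 89 = 1.

1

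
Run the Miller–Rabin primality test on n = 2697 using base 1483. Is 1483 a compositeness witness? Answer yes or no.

yes

n − 1 = 2696 = 2^3 · 337, so s = 3 and d = 337.
x_0 = 1483^337 mod 2697 = 1483.
x_0 is neither 1 nor 2696, so continue squaring.
x_1 = 1483^2 mod 2697 = 1234.
x_2 = 1234^2 mod 2697 = 1648.
Reached i = s−1 = 2 without hitting −1: 1483 is a Miller–Rabin witness and 2697 is composite.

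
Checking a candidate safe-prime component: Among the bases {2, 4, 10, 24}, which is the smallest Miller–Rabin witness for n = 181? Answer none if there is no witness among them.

none

n − 1 = 180 = 2^2 · 45, so s = 2 and d = 45.
Base 2: x_0 = 2^45 mod 181 = 162. x_0 is neither 1 nor 180, so continue squaring. x_1 = 162^2 mod 181 = 180. x_1 ≡ −1, so 2 is not a witness.
Base 4: x_0 = 4^45 mod 181 = 180. x_0 = 180 ≡ −1, so 4 is not a witness.
Base 10: x_0 = 10^45 mod 181 = 162. x_0 is neither 1 nor 180, so continue squaring. x_1 = 162^2 mod 181 = 180. x_1 ≡ −1, so 10 is not a witness.
Base 24: x_0 = 24^45 mod 181 = 19. x_0 is neither 1 nor 180, so continue squaring. x_1 = 19^2 mod 181 = 180. x_1 ≡ −1, so 24 is not a witness.
No listed base is a witness for 181.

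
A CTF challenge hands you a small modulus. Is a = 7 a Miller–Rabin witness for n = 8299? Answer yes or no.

n − 1 = 8298 = 2^1 · 4149, so s = 1 and d = 4149.
Repeated squaring mod 8299: 7^1 ≡ 7, 7^2 ≡ 49, 7^4 ≡ 2401, 7^8 ≡ 5295, 7^16 ≡ 3003, 7^32 ≡ 5295, 7^64 ≡ 3003, 7^128 ≡ 5295, 7^256 ≡ 3003, 7^512 ≡ 5295, 7^1024 ≡ 3003, 7^2048 ≡ 5295, 7^4096 ≡ 3003.
4149 = 4096 + 32 + 16 + 4 + 1, so 7^4149 ≡ 3003·5295·3003·2401·7 ≡ 5202 (mod 8299).
x_0 = 7^4149 mod 8299 = 5202.
x_0 ∉ {1, 8298} and s = 1, so 7 is a Miller–Rabin witness and 8299 is composite.

yes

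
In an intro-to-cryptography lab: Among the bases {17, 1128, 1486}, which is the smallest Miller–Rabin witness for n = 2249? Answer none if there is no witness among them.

n − 1 = 2248 = 2^3 · 281, so s = 3 and d = 281.
Base 17: x_0 = 17^281 mod 2249 = 1531. x_0 is neither 1 nor 2248, so continue squaring. x_1 = 1531^2 mod 2249 = 503. x_2 = 503^2 mod 2249 = 1121. Reached i = s−1 = 2 without hitting −1: 17 is a Miller–Rabin witness and 2249 is composite.
Base 1128: x_0 = 1128^281 mod 2249 = 56. x_0 is neither 1 nor 2248, so continue squaring. x_1 = 56^2 mod 2249 = 887. x_2 = 887^2 mod 2249 = 1868. Reached i = s−1 = 2 without hitting −1: 1128 is a Miller–Rabin witness and 2249 is composite.
Base 1486: x_0 = 1486^281 mod 2249 = 348. x_0 is neither 1 nor 2248, so continue squaring. x_1 = 348^2 mod 2249 = 1907. x_2 = 1907^2 mod 2249 = 16. Reached i = s−1 = 2 without hitting −1: 1486 is a Miller–Rabin witness and 2249 is composite.
The smallest witness among the given bases is 17.

17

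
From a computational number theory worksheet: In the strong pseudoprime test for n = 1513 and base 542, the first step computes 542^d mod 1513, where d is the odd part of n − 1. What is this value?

954

n − 1 = 1512 = 2^3 · 189, so s = 3 and d = 189.
542^189 mod 1513 = 954.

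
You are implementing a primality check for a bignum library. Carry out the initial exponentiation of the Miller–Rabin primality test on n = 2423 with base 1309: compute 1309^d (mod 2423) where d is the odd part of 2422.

n − 1 = 2422 = 2^1 · 1211, so s = 1 and d = 1211.
By repeated squaring, 1309^1211 ≡ 1 (mod 2423).

1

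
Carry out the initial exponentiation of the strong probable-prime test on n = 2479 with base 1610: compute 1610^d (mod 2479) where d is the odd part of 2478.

n − 1 = 2478 = 2^1 · 1239, so s = 1 and d = 1239.
By repeated squaring, 1610^1239 ≡ 362 (mod 2479).

362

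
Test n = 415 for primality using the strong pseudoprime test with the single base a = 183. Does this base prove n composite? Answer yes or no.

n − 1 = 414 = 2^1 · 207, so s = 1 and d = 207.
x_0 = 183^207 mod 415 = 372.
x_0 ∉ {1, 414} and s = 1, so 183 is a Miller–Rabin witness and 415 is composite.

yes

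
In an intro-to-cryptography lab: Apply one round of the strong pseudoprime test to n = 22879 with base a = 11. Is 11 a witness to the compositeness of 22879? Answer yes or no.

n − 1 = 22878 = 2^1 · 11439, so s = 1 and d = 11439.
By repeated squaring, 11^11439 ≡ 5097 (mod 22879).
x_0 = 11^11439 mod 22879 = 5097.
x_0 ∉ {1, 22878} and s = 1, so 11 is a Miller–Rabin witness and 22879 is composite.

yes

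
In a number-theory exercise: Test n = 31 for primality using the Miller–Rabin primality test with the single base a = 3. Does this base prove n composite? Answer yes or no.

no

n − 1 = 30 = 2^1 · 15, so s = 1 and d = 15.
x_0 = 3^15 mod 31 = 30.
x_0 = 30 ≡ −1, so 3 is not a witness.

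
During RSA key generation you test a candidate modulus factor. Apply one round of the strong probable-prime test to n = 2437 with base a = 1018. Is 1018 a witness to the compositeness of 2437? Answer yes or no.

no

n − 1 = 2436 = 2^2 · 609, so s = 2 and d = 609.
x_0 = 1018^609 mod 2437 = 1.
x_0 = 1, so 1018 is not a witness.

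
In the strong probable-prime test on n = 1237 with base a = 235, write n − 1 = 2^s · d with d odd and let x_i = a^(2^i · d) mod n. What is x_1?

1

n − 1 = 1236 = 2^2 · 309, so s = 2 and d = 309.
Repeated squaring mod 1237: 235^1 ≡ 235, 235^2 ≡ 797, 235^4 ≡ 628, 235^8 ≡ 1018, 235^16 ≡ 955, 235^32 ≡ 356, 235^64 ≡ 562, 235^128 ≡ 409, 235^256 ≡ 286.
309 = 256 + 32 + 16 + 4 + 1, so 235^309 ≡ 286·356·955·628·235 ≡ 1236 (mod 1237).
x_0 = 1236.
x_1 = 1236^2 mod 1237 = 1.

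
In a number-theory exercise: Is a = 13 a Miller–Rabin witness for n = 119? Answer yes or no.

n − 1 = 118 = 2^1 · 59, so s = 1 and d = 59.
x_0 = 13^59 mod 119 = 55.
x_0 ∉ {1, 118} and s = 1, so 13 is a Miller–Rabin witness and 119 is composite.

yes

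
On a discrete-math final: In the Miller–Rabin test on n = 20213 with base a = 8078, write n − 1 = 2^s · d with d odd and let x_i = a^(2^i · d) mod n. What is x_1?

7012

n − 1 = 20212 = 2^2 · 5053, so s = 2 and d = 5053.
x_0 = 8078^5053 mod 20213 = 165.
x_1 = 165^2 mod 20213 = 7012.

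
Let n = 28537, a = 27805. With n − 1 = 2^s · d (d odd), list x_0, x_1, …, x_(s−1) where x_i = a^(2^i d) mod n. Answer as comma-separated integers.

n − 1 = 28536 = 2^3 · 3567, so s = 3 and d = 3567.
x_0 = 27805^3567 mod 28537 = 22631.
x_1 = 22631^2 mod 28537 = 8622.
x_2 = 8622^2 mod 28537 = 28536.

22631, 8622, 28536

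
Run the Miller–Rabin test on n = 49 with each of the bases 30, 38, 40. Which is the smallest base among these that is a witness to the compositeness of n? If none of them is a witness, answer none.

n − 1 = 48 = 2^4 · 3, so s = 4 and d = 3.
Base 30: x_0 = 30^3 mod 49 = 1. x_0 = 1, so 30 is not a witness.
Base 38: x_0 = 38^3 mod 49 = 41. x_0 is neither 1 nor 48, so continue squaring. x_1 = 41^2 mod 49 = 15. x_2 = 15^2 mod 49 = 29. x_3 = 29^2 mod 49 = 8. Reached i = s−1 = 3 without hitting −1: 38 is a Miller–Rabin witness and 49 is composite.
Base 40: x_0 = 40^3 mod 49 = 6. x_0 is neither 1 nor 48, so continue squaring. x_1 = 6^2 mod 49 = 36. x_2 = 36^2 mod 49 = 22. x_3 = 22^2 mod 49 = 43. Reached i = s−1 = 3 without hitting −1: 40 is a Miller–Rabin witness and 49 is composite.
The smallest witness among the given bases is 38.

38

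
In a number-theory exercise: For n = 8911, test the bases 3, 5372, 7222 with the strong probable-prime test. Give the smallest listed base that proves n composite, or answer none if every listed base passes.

n − 1 = 8910 = 2^1 · 4455, so s = 1 and d = 4455.
Base 3: x_0 = 3^4455 mod 8911 = 8910. x_0 = 8910 ≡ −1, so 3 is not a witness.
Base 5372: x_0 = 5372^4455 mod 8911 = 8910. x_0 = 8910 ≡ −1, so 5372 is not a witness.
Base 7222: x_0 = 7222^4455 mod 8911 = 8910. x_0 = 8910 ≡ −1, so 7222 is not a witness.
No listed base is a witness for 8911.

none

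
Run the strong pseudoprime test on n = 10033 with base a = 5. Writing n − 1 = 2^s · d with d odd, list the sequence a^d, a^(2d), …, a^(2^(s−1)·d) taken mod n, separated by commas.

9842, 6382, 5977, 7049

n − 1 = 10032 = 2^4 · 627, so s = 4 and d = 627.
x_0 = 5^627 mod 10033 = 9842.
x_1 = 9842^2 mod 10033 = 6382.
x_2 = 6382^2 mod 10033 = 5977.
x_3 = 5977^2 mod 10033 = 7049.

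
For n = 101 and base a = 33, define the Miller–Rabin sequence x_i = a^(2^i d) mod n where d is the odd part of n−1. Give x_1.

n − 1 = 100 = 2^2 · 25, so s = 2 and d = 25.
x_0 = 33^25 mod 101 = 100.
x_1 = 100^2 mod 101 = 1.

1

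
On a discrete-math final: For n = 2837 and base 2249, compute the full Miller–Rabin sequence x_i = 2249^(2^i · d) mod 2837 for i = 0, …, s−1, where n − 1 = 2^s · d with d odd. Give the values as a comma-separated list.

n − 1 = 2836 = 2^2 · 709, so s = 2 and d = 709.
x_0 = 2249^709 mod 2837 = 2421.
x_1 = 2421^2 mod 2837 = 2836.

2421, 2836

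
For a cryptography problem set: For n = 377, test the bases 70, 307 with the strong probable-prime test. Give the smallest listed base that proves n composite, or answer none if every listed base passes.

n − 1 = 376 = 2^3 · 47, so s = 3 and d = 47.
Base 70: x_0 = 70^47 mod 377 = 307. x_0 is neither 1 nor 376, so continue squaring. x_1 = 307^2 mod 377 = 376. x_1 ≡ −1, so 70 is not a witness.
Base 307: x_0 = 307^47 mod 377 = 70. x_0 is neither 1 nor 376, so continue squaring. x_1 = 70^2 mod 377 = 376. x_1 ≡ −1, so 307 is not a witness.
No listed base is a witness for 377.

none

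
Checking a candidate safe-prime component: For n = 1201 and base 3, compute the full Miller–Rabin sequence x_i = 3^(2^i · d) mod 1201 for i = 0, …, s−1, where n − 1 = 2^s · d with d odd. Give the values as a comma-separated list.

1152, 1200, 1, 1

n − 1 = 1200 = 2^4 · 75, so s = 4 and d = 75.
x_0 = 3^75 mod 1201 = 1152.
x_1 = 1152^2 mod 1201 = 1200.
x_2 = 1200^2 mod 1201 = 1.
x_3 = 1^2 mod 1201 = 1.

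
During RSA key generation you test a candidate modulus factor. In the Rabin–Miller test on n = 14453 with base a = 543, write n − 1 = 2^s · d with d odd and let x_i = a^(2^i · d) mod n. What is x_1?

13874

n − 1 = 14452 = 2^2 · 3613, so s = 2 and d = 3613.
x_0 = 543^3613 mod 14453 = 14055.
x_1 = 14055^2 mod 14453 = 13874.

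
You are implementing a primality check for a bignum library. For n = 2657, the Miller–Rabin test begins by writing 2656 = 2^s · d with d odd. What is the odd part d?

Halving: 2656 → 1328 → 664 → 332 → 166 → 83; 83 is odd.
So 2656 = 2^5 · 83.

83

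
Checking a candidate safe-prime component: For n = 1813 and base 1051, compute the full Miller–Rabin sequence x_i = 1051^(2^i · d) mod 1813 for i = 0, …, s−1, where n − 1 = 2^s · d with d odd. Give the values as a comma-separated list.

n − 1 = 1812 = 2^2 · 453, so s = 2 and d = 453.
x_0 = 1051^453 mod 1813 = 547.
x_1 = 547^2 mod 1813 = 64.

547, 64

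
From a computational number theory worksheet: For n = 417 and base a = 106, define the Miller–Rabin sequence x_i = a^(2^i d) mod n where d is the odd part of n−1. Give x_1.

64

n − 1 = 416 = 2^5 · 13, so s = 5 and d = 13.
Repeated squaring mod 417: 106^1 ≡ 106, 106^2 ≡ 394, 106^4 ≡ 112, 106^8 ≡ 34.
13 = 8 + 4 + 1, so 106^13 ≡ 34·112·106 ≡ 409 (mod 417).
x_0 = 409.
x_1 = 409^2 mod 417 = 64.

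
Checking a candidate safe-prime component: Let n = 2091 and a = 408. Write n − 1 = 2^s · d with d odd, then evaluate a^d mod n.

255

n − 1 = 2090 = 2^1 · 1045, so s = 1 and d = 1045.
408^1045 mod 2091 = 255.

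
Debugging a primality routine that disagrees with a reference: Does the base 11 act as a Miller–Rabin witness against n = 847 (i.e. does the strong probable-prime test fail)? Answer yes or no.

yes

n − 1 = 846 = 2^1 · 423, so s = 1 and d = 423.
Repeated squaring mod 847: 11^1 ≡ 11, 11^2 ≡ 121, 11^4 ≡ 242, 11^8 ≡ 121, 11^16 ≡ 242, 11^32 ≡ 121, 11^64 ≡ 242, 11^128 ≡ 121, 11^256 ≡ 242.
423 = 256 + 128 + 32 + 4 + 2 + 1, so 11^423 ≡ 242·121·121·242·121·11 ≡ 484 (mod 847).
x_0 = 11^423 mod 847 = 484.
x_0 ∉ {1, 846} and s = 1, so 11 is a Miller–Rabin witness and 847 is composite.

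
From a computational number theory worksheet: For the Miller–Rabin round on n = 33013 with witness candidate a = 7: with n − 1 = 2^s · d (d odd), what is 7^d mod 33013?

33012

n − 1 = 33012 = 2^2 · 8253, so s = 2 and d = 8253.
7^8253 mod 33013 = 33012.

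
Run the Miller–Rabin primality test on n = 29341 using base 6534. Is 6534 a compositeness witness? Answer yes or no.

n − 1 = 29340 = 2^2 · 7335, so s = 2 and d = 7335.
x_0 = 6534^7335 mod 29341 = 13980.
x_0 is neither 1 nor 29340, so continue squaring.
x_1 = 13980^2 mod 29341 = 29340.
x_1 ≡ −1, so 6534 is not a witness.

no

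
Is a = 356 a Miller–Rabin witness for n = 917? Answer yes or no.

yes

n − 1 = 916 = 2^2 · 229, so s = 2 and d = 229.
x_0 = 356^229 mod 917 = 755.
x_0 is neither 1 nor 916, so continue squaring.
x_1 = 755^2 mod 917 = 568.
Reached i = s−1 = 1 without hitting −1: 356 is a Miller–Rabin witness and 917 is composite.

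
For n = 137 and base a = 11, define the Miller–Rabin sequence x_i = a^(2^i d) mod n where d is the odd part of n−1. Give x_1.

136

n − 1 = 136 = 2^3 · 17, so s = 3 and d = 17.
x_0 = 11^17 mod 137 = 100.
x_1 = 100^2 mod 137 = 136.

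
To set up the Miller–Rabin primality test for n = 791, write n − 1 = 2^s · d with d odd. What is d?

395

Halving: 790 → 395; 395 is odd.
So 790 = 2^1 · 395.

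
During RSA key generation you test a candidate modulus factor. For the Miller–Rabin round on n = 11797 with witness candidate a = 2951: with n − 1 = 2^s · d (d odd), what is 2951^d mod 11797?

n − 1 = 11796 = 2^2 · 2949, so s = 2 and d = 2949.
Repeated squaring mod 11797: 2951^1 ≡ 2951, 2951^2 ≡ 2215, 2951^4 ≡ 10470, 2951^8 ≡ 3176, 2951^16 ≡ 541, 2951^32 ≡ 9553, 2951^64 ≡ 10014, 2951^128 ≡ 5696, 2951^256 ≡ 2666, 2951^512 ≡ 5762, 2951^1024 ≡ 3886, 2951^2048 ≡ 836.
2949 = 2048 + 512 + 256 + 128 + 4 + 1, so 2951^2949 ≡ 836·5762·2666·5696·10470·2951 ≡ 5139 (mod 11797).

5139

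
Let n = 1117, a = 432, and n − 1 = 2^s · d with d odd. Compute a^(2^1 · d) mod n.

n − 1 = 1116 = 2^2 · 279, so s = 2 and d = 279.
Repeated squaring mod 1117: 432^1 ≡ 432, 432^2 ≡ 85, 432^4 ≡ 523, 432^8 ≡ 981, 432^16 ≡ 624, 432^32 ≡ 660, 432^64 ≡ 1087, 432^128 ≡ 900, 432^256 ≡ 175.
279 = 256 + 16 + 4 + 2 + 1, so 432^279 ≡ 175·624·523·85·432 ≡ 1 (mod 1117).
x_0 = 1.
x_1 = 1^2 mod 1117 = 1.

1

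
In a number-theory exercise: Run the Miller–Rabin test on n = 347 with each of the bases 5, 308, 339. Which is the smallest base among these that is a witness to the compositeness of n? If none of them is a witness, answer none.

n − 1 = 346 = 2^1 · 173, so s = 1 and d = 173.
Base 5: x_0 = 5^173 mod 347 = 346. x_0 = 346 ≡ −1, so 5 is not a witness.
Base 308: x_0 = 308^173 mod 347 = 346. x_0 = 346 ≡ −1, so 308 is not a witness.
Base 339: x_0 = 339^173 mod 347 = 1. x_0 = 1, so 339 is not a witness.
No listed base is a witness for 347.

none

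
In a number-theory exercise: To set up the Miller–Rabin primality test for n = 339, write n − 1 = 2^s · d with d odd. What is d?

169

Halving: 338 → 169; 169 is odd.
So 338 = 2^1 · 169.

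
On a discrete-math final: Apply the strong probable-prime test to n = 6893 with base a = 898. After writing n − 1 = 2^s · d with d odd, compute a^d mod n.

2109

n − 1 = 6892 = 2^2 · 1723, so s = 2 and d = 1723.
898^1723 mod 6893 = 2109.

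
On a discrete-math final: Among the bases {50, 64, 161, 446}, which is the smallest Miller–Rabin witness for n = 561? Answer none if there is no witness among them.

n − 1 = 560 = 2^4 · 35, so s = 4 and d = 35.
Base 50: x_0 = 50^35 mod 561 = 560. x_0 = 560 ≡ −1, so 50 is not a witness.
Base 64: x_0 = 64^35 mod 561 = 463. x_0 is neither 1 nor 560, so continue squaring. x_1 = 463^2 mod 561 = 67. x_2 = 67^2 mod 561 = 1. x_2 = 1 but x_1 ≠ ±1, a nontrivial square root of 1 — 64 is a witness and 561 is composite.
Base 161: x_0 = 161^35 mod 561 = 461. x_0 is neither 1 nor 560, so continue squaring. x_1 = 461^2 mod 561 = 463. x_2 = 463^2 mod 561 = 67. x_3 = 67^2 mod 561 = 1. x_3 = 1 but x_2 ≠ ±1, a nontrivial square root of 1 — 161 is a witness and 561 is composite.
Base 446: x_0 = 446^35 mod 561 = 98. x_0 is neither 1 nor 560, so continue squaring. x_1 = 98^2 mod 561 = 67. x_2 = 67^2 mod 561 = 1. x_2 = 1 but x_1 ≠ ±1, a nontrivial square root of 1 — 446 is a witness and 561 is composite.
The smallest witness among the given bases is 64.

64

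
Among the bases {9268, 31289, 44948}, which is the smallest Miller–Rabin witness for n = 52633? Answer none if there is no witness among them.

n − 1 = 52632 = 2^3 · 6579, so s = 3 and d = 6579.
Base 9268: x_0 = 9268^6579 mod 52633 = 15449. x_0 is neither 1 nor 52632, so continue squaring. x_1 = 15449^2 mod 52633 = 33579. x_2 = 33579^2 mod 52633 = 45115. Reached i = s−1 = 2 without hitting −1: 9268 is a Miller–Rabin witness and 52633 is composite.
Base 31289: x_0 = 31289^6579 mod 52633 = 27397. x_0 is neither 1 nor 52632, so continue squaring. x_1 = 27397^2 mod 52633 = 49029. x_2 = 49029^2 mod 52633 = 41098. Reached i = s−1 = 2 without hitting −1: 31289 is a Miller–Rabin witness and 52633 is composite.
Base 44948: x_0 = 44948^6579 mod 52633 = 42435. x_0 is neither 1 nor 52632, so continue squaring. x_1 = 42435^2 mod 52633 = 49029. x_2 = 49029^2 mod 52633 = 41098. Reached i = s−1 = 2 without hitting −1: 44948 is a Miller–Rabin witness and 52633 is composite.
The smallest witness among the given bases is 9268.

9268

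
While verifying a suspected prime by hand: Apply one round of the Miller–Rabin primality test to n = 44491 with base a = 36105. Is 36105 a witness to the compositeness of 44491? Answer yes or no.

n − 1 = 44490 = 2^1 · 22245, so s = 1 and d = 22245.
x_0 = 36105^22245 mod 44491 = 1.
x_0 = 1, so 36105 is not a witness.

no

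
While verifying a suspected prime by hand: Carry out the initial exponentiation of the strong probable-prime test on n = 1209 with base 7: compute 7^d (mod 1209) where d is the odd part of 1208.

n − 1 = 1208 = 2^3 · 151, so s = 3 and d = 151.
Repeated squaring mod 1209: 7^1 ≡ 7, 7^2 ≡ 49, 7^4 ≡ 1192, 7^8 ≡ 289, 7^16 ≡ 100, 7^32 ≡ 328, 7^64 ≡ 1192, 7^128 ≡ 289.
151 = 128 + 16 + 4 + 2 + 1, so 7^151 ≡ 289·100·1192·49·7 ≡ 565 (mod 1209).

565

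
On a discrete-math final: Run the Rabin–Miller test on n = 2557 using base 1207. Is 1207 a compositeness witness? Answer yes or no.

no

n − 1 = 2556 = 2^2 · 639, so s = 2 and d = 639.
By repeated squaring, 1207^639 ≡ 1946 (mod 2557).
x_0 = 1207^639 mod 2557 = 1946.
x_0 is neither 1 nor 2556, so continue squaring.
x_1 = 1946^2 mod 2557 = 2556.
x_1 ≡ −1, so 1207 is not a witness.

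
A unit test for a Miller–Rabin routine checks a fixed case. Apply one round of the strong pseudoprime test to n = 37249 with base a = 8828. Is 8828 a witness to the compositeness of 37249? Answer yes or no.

n − 1 = 37248 = 2^7 · 291, so s = 7 and d = 291.
x_0 = 8828^291 mod 37249 = 21101.
x_0 is neither 1 nor 37248, so continue squaring.
x_1 = 21101^2 mod 37249 = 14904.
x_2 = 14904^2 mod 37249 = 13429.
x_3 = 13429^2 mod 37249 = 15632.
x_4 = 15632^2 mod 37249 = 5984.
x_5 = 5984^2 mod 37249 = 11967.
x_6 = 11967^2 mod 37249 = 23933.
Reached i = s−1 = 6 without hitting −1: 8828 is a Miller–Rabin witness and 37249 is composite.

yes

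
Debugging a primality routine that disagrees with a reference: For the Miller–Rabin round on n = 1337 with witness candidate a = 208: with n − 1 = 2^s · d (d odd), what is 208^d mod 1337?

n − 1 = 1336 = 2^3 · 167, so s = 3 and d = 167.
208^167 mod 1337 = 1221.

1221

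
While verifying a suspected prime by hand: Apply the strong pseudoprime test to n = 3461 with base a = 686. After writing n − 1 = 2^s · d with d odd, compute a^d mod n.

n − 1 = 3460 = 2^2 · 865, so s = 2 and d = 865.
By repeated squaring, 686^865 ≡ 1 (mod 3461).

1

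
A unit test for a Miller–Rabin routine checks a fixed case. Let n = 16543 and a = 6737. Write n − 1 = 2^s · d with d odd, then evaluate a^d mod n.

4739

n − 1 = 16542 = 2^1 · 8271, so s = 1 and d = 8271.
6737^8271 mod 16543 = 4739.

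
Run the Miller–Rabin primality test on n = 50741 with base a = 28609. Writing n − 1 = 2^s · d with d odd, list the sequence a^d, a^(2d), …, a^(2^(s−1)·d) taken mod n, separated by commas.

1, 1

n − 1 = 50740 = 2^2 · 12685, so s = 2 and d = 12685.
x_0 = 28609^12685 mod 50741 = 1.
x_1 = 1^2 mod 50741 = 1.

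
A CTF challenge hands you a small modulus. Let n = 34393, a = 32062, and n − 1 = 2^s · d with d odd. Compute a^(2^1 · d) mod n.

31283

n − 1 = 34392 = 2^3 · 4299, so s = 3 and d = 4299.
Repeated squaring mod 34393: 32062^1 ≡ 32062, 32062^2 ≡ 33860, 32062^4 ≡ 8945, 32062^8 ≡ 14907, 32062^16 ≡ 5476, 32062^32 ≡ 30273, 32062^64 ≡ 18651, 32062^128 ≡ 8999, 32062^256 ≡ 20879, 32062^512 ≡ 1366, 32062^1024 ≡ 8734, 32062^2048 ≡ 33475, 32062^4096 ≡ 17292.
4299 = 4096 + 128 + 64 + 8 + 2 + 1, so 32062^4299 ≡ 17292·8999·18651·14907·33860·32062 ≡ 2217 (mod 34393).
x_0 = 2217.
x_1 = 2217^2 mod 34393 = 31283.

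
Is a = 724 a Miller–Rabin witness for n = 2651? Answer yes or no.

no

n − 1 = 2650 = 2^1 · 1325, so s = 1 and d = 1325.
Repeated squaring mod 2651: 724^1 ≡ 724, 724^2 ≡ 1929, 724^4 ≡ 1688, 724^8 ≡ 2170, 724^16 ≡ 724, 724^32 ≡ 1929, 724^64 ≡ 1688, 724^128 ≡ 2170, 724^256 ≡ 724, 724^512 ≡ 1929, 724^1024 ≡ 1688.
1325 = 1024 + 256 + 32 + 8 + 4 + 1, so 724^1325 ≡ 1688·724·1929·2170·1688·724 ≡ 1 (mod 2651).
x_0 = 724^1325 mod 2651 = 1.
x_0 = 1, so 724 is not a witness.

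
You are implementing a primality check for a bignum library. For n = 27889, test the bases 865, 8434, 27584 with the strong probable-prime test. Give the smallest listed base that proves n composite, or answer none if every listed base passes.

8434

n − 1 = 27888 = 2^4 · 1743, so s = 4 and d = 1743.
Base 865: x_0 = 865^1743 mod 27889 = 27888. x_0 = 27888 ≡ −1, so 865 is not a witness.
Base 8434: x_0 = 8434^1743 mod 27889 = 19373. x_0 is neither 1 nor 27888, so continue squaring. x_1 = 19373^2 mod 27889 = 10856. x_2 = 10856^2 mod 27889 = 21711. x_3 = 21711^2 mod 27889 = 15532. Reached i = s−1 = 3 without hitting −1: 8434 is a Miller–Rabin witness and 27889 is composite.
Base 27584: x_0 = 27584^1743 mod 27889 = 22045. x_0 is neither 1 nor 27888, so continue squaring. x_1 = 22045^2 mod 27889 = 16200. x_2 = 16200^2 mod 27889 = 4510. x_3 = 4510^2 mod 27889 = 9019. Reached i = s−1 = 3 without hitting −1: 27584 is a Miller–Rabin witness and 27889 is composite.
The smallest witness among the given bases is 8434.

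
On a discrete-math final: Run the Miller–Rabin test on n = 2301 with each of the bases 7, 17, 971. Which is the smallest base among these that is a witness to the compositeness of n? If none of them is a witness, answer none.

7

n − 1 = 2300 = 2^2 · 575, so s = 2 and d = 575.
Base 7: x_0 = 7^575 mod 2301 = 730. x_0 is neither 1 nor 2300, so continue squaring. x_1 = 730^2 mod 2301 = 1369. Reached i = s−1 = 1 without hitting −1: 7 is a Miller–Rabin witness and 2301 is composite.
Base 17: x_0 = 17^575 mod 2301 = 1349. x_0 is neither 1 nor 2300, so continue squaring. x_1 = 1349^2 mod 2301 = 2011. Reached i = s−1 = 1 without hitting −1: 17 is a Miller–Rabin witness and 2301 is composite.
Base 971: x_0 = 971^575 mod 2301 = 1550. x_0 is neither 1 nor 2300, so continue squaring. x_1 = 1550^2 mod 2301 = 256. Reached i = s−1 = 1 without hitting −1: 971 is a Miller–Rabin witness and 2301 is composite.
The smallest witness among the given bases is 7.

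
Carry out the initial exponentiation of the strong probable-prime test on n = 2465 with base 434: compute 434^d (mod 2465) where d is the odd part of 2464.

n − 1 = 2464 = 2^5 · 77, so s = 5 and d = 77.
434^77 mod 2465 = 144.

144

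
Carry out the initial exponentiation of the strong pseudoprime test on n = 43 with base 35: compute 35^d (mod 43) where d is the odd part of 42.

1

n − 1 = 42 = 2^1 · 21, so s = 1 and d = 21.
Repeated squaring mod 43: 35^1 ≡ 35, 35^2 ≡ 21, 35^4 ≡ 11, 35^8 ≡ 35, 35^16 ≡ 21.
21 = 16 + 4 + 1, so 35^21 ≡ 21·11·35 ≡ 1 (mod 43).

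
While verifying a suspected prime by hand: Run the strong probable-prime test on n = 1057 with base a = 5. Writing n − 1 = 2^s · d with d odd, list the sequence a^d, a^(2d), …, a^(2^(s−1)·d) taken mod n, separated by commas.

n − 1 = 1056 = 2^5 · 33, so s = 5 and d = 33.
x_0 = 5^33 mod 1057 = 1000.
x_1 = 1000^2 mod 1057 = 78.
x_2 = 78^2 mod 1057 = 799.
x_3 = 799^2 mod 1057 = 1030.
x_4 = 1030^2 mod 1057 = 729.

1000, 78, 799, 1030, 729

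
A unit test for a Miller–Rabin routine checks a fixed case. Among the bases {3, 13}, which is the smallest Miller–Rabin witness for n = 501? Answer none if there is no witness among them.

n − 1 = 500 = 2^2 · 125, so s = 2 and d = 125.
Base 3: x_0 = 3^125 mod 501 = 396. x_0 is neither 1 nor 500, so continue squaring. x_1 = 396^2 mod 501 = 3. Reached i = s−1 = 1 without hitting −1: 3 is a Miller–Rabin witness and 501 is composite.
Base 13: x_0 = 13^125 mod 501 = 34. x_0 is neither 1 nor 500, so continue squaring. x_1 = 34^2 mod 501 = 154. Reached i = s−1 = 1 without hitting −1: 13 is a Miller–Rabin witness and 501 is composite.
The smallest witness among the given bases is 3.

3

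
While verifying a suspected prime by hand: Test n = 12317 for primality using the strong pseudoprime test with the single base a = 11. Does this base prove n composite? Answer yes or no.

yes

n − 1 = 12316 = 2^2 · 3079, so s = 2 and d = 3079.
x_0 = 11^3079 mod 12317 = 6965.
x_0 is neither 1 nor 12316, so continue squaring.
x_1 = 6965^2 mod 12317 = 6879.
Reached i = s−1 = 1 without hitting −1: 11 is a Miller–Rabin witness and 12317 is composite.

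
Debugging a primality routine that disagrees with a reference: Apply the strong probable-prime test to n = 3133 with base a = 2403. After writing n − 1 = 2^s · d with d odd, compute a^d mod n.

1708

n − 1 = 3132 = 2^2 · 783, so s = 2 and d = 783.
2403^783 mod 3133 = 1708.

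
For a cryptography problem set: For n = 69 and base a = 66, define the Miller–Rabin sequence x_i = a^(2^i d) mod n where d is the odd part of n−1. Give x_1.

3

n − 1 = 68 = 2^2 · 17, so s = 2 and d = 17.
x_0 = 66^17 mod 69 = 30.
x_1 = 30^2 mod 69 = 3.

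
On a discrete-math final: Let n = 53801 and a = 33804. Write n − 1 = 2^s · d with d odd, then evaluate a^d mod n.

28942

n − 1 = 53800 = 2^3 · 6725, so s = 3 and d = 6725.
33804^6725 mod 53801 = 28942.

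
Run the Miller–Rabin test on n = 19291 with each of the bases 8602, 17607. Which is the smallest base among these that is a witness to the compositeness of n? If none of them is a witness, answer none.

n − 1 = 19290 = 2^1 · 9645, so s = 1 and d = 9645.
Base 8602: x_0 = 8602^9645 mod 19291 = 19290. x_0 = 19290 ≡ −1, so 8602 is not a witness.
Base 17607: x_0 = 17607^9645 mod 19291 = 15821. x_0 ∉ {1, 19290} and s = 1, so 17607 is a Miller–Rabin witness and 19291 is composite.
The smallest witness among the given bases is 17607.

17607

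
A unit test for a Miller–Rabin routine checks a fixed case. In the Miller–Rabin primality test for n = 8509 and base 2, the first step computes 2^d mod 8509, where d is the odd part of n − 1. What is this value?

n − 1 = 8508 = 2^2 · 2127, so s = 2 and d = 2127.
2^2127 mod 8509 = 2350.

2350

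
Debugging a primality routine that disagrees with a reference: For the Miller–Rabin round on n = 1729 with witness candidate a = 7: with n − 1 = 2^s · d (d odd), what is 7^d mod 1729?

343

n − 1 = 1728 = 2^6 · 27, so s = 6 and d = 27.
Repeated squaring mod 1729: 7^1 ≡ 7, 7^2 ≡ 49, 7^4 ≡ 672, 7^8 ≡ 315, 7^16 ≡ 672.
27 = 16 + 8 + 2 + 1, so 7^27 ≡ 672·315·49·7 ≡ 343 (mod 1729).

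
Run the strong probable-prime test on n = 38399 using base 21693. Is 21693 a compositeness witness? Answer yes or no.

n − 1 = 38398 = 2^1 · 19199, so s = 1 and d = 19199.
x_0 = 21693^19199 mod 38399 = 24428.
x_0 ∉ {1, 38398} and s = 1, so 21693 is a Miller–Rabin witness and 38399 is composite.

yes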